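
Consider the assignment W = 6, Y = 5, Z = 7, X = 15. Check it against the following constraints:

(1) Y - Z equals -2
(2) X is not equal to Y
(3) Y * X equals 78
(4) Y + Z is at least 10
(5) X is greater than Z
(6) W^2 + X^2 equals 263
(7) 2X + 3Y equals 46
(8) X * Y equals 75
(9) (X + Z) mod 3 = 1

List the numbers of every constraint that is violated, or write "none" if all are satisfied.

Constraints 3, 6, and 7 are violated.

(1) Y - Z = 5 - 7 = -2 — holds.
(2) X = 15, Y = 5; distinct — holds.
(3) Y * X = 5 * 15 = 75, not 78 — fails.
(4) Y + Z = 5 + 7 = 12; 12 ≥ 10 — holds.
(5) X = 15, Z = 7; 15 > 7 — holds.
(6) W^2 + X^2 = 6^2 + 15^2 = 36 + 225 = 261, not 263 — fails.
(7) 2X + 3Y = 2(15) + 3(5) = 45, not 46 — fails.
(8) X * Y = 15 * 5 = 75 — holds.
(9) X + Z = 22; 22 mod 3 = 1 — holds.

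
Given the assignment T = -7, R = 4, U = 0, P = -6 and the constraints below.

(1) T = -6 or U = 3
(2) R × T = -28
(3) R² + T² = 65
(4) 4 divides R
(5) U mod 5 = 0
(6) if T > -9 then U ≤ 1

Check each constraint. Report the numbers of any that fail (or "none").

Constraint 1 is violated.

(1) T = -7 ≠ -6 and U = 0 ≠ 3; both disjuncts false — violated.
(2) R × T = 4 × (-7) = -28 — OK.
(3) R² + T² = 4² + (-7)² = 16 + 49 = 65 — OK.
(4) 4 / 4 = 1, so 4 divides 4 — OK.
(5) 0 mod 5 = 0 — OK.
(6) T = -7 > -9, so we need U ≤ 1; U = 0 ≤ 1 — OK.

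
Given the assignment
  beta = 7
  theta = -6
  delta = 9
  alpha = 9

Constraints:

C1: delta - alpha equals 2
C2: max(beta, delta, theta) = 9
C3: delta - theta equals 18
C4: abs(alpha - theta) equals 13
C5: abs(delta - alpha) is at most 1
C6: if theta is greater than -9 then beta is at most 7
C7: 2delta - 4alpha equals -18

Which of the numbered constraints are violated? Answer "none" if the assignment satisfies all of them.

C1: delta - alpha = 9 - 9 = 0, not 2  ✗
C2: max(7, 9, -6) = 9  ✓
C3: delta - theta = 9 - (-6) = 15, not 18  ✗
C4: abs(9 - (-6)) = 15, not 13  ✗
C5: abs(9 - 9) = 0; 0 ≤ 1  ✓
C6: theta = -6 > -9, so we need beta ≤ 7; beta = 7 ≤ 7  ✓
C7: 2delta - 4alpha = 2(9) - 4(9) = -18  ✓

The assignment fails constraints 1, 3, 4.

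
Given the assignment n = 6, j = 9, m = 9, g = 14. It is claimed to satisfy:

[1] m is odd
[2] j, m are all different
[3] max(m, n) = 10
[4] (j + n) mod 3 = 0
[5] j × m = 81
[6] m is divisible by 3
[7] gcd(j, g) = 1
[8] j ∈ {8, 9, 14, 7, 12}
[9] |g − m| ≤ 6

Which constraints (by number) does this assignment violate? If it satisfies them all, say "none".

[1] m = 9 is odd — holds.
[2] j = m = 9, not all different — does not hold.
[3] max(9, 6) = 9, not 10 — does not hold.
[4] j + n = 15; 15 mod 3 = 0 — holds.
[5] j × m = 9 × 9 = 81 — holds.
[6] 9 / 3 = 3, so 3 divides 9 — holds.
[7] gcd(9, 14) = 1 — holds.
[8] j = 9 is in {8, 9, 14, 7, 12} — holds.
[9] |14 − 9| = 5; 5 ≤ 6 — holds.

The assignment fails constraints 2, 3.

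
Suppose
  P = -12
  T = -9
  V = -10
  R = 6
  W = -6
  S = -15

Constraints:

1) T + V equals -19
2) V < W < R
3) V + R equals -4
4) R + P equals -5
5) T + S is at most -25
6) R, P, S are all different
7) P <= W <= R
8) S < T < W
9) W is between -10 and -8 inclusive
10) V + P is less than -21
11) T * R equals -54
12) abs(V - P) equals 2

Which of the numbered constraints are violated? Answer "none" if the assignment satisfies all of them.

1) T + V = -9 + (-10) = -19  true
2) values -10 < -6 < 6  true
3) V + R = -10 + 6 = -4  true
4) R + P = 6 + (-12) = -6, not -5  false
5) T + S = -9 + (-15) = -24; -24 > -25, bound -25 not met  false
6) values 6, -12, -15 are pairwise distinct  true
7) values -12 <= -6 <= 6  true
8) values -15 < -9 < -6  true
9) W = -6 is outside [-10, -8]  false
10) V + P = -10 + (-12) = -22; -22 < -21  true
11) T * R = -9 * 6 = -54  true
12) abs(-10 - (-12)) = 2  true

Constraints 4, 5, and 9 are violated.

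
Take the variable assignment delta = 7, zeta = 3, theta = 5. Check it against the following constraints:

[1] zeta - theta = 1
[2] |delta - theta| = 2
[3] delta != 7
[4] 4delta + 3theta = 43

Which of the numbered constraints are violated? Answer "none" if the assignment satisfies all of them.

Constraints 1, 3 do not hold.

[1] zeta - theta = 3 - 5 = -2, not 1 — fails.
[2] |7 - 5| = 2 — holds.
[3] delta = 7, but 7 is required to differ — fails.
[4] 4delta + 3theta = 4(7) + 3(5) = 43 — holds.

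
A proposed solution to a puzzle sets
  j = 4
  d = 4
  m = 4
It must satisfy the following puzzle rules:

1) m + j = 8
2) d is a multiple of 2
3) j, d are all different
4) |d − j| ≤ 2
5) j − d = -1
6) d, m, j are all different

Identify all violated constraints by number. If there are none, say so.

1) m + j = 4 + 4 = 8 — holds.
2) 4 / 2 = 2, so 2 divides 4 — holds.
3) j = d = 4, not all different — does not hold.
4) |4 − 4| = 0; 0 ≤ 2 — holds.
5) j − d = 4 − 4 = 0, not -1 — does not hold.
6) d = m = 4, not all different — does not hold.

Constraints 3, 5, 6 do not hold.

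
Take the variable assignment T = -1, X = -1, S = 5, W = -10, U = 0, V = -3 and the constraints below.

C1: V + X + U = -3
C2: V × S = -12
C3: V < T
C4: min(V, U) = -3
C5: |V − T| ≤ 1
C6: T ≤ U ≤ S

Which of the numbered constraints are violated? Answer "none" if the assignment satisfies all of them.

C1: V + X + U = -3 + (-1) + 0 = -4, not -3 — does not hold.
C2: V × S = -3 × 5 = -15, not -12 — does not hold.
C3: V = -3, T = -1; -3 < -1 — holds.
C4: min(-3, 0) = -3 — holds.
C5: |-3 − (-1)| = 2; 2 > 1, exceeds bound 1 — does not hold.
C6: values -1 ≤ 0 ≤ 5 — holds.

No — constraints 1, 2, and 5 are not satisfied.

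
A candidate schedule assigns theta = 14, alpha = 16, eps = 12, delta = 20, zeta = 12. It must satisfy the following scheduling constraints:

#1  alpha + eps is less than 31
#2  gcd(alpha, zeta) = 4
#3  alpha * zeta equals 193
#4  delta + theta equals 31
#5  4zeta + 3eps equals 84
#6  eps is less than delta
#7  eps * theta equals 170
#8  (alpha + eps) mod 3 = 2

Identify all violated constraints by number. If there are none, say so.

Constraints 3, 4, 7, and 8 do not hold.

#1 alpha + eps = 16 + 12 = 28; 28 < 31  holds
#2 gcd(16, 12) = 4  holds
#3 alpha * zeta = 16 * 12 = 192, not 193  fails
#4 delta + theta = 20 + 14 = 34, not 31  fails
#5 4zeta + 3eps = 4(12) + 3(12) = 84  holds
#6 eps = 12, delta = 20; 12 < 20  holds
#7 eps * theta = 12 * 14 = 168, not 170  fails
#8 alpha + eps = 28; 28 mod 3 = 1, not 2  fails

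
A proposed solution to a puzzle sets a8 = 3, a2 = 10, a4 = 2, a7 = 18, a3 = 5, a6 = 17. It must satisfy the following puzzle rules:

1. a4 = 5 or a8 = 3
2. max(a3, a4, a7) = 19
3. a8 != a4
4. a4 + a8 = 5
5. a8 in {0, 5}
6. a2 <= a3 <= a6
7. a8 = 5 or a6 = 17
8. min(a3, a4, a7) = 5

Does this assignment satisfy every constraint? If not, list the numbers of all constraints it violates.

No — constraints 2, 5, 6, 8 are not satisfied.

1. a4 = 2 ≠ 5, but a8 = 3 = 3 (second disjunct)  ✔
2. max(5, 2, 18) = 18, not 19  ✘
3. a8 = 3, a4 = 2; distinct  ✔
4. a4 + a8 = 2 + 3 = 5  ✔
5. a8 = 3 is not in {0, 5}  ✘
6. values 10, 5, 17; a2 = 10 is not <= a3 = 5  ✘
7. a8 = 3 ≠ 5, but a6 = 17 = 17 (second disjunct)  ✔
8. min(5, 2, 18) = 2, not 5  ✘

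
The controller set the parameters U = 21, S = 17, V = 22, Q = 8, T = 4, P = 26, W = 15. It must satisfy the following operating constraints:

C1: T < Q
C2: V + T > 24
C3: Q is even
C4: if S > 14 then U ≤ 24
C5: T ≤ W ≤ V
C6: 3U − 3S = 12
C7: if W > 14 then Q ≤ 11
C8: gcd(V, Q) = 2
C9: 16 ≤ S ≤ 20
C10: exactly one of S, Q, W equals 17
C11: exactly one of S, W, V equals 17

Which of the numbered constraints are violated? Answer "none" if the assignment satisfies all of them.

C1: T = 4, Q = 8; 4 < 8  yes
C2: V + T = 22 + 4 = 26; 26 > 24  yes
C3: Q = 8 is even  yes
C4: S = 17 > 14, so we need U ≤ 24; U = 21 ≤ 24  yes
C5: values 4 ≤ 15 ≤ 22  yes
C6: 3U − 3S = 3(21) − 3(17) = 12  yes
C7: W = 15 > 14, so we need Q ≤ 11; Q = 8 ≤ 11  yes
C8: gcd(22, 8) = 2  yes
C9: S = 17 lies in [16, 20]  yes
C10: S=17, Q=8, W=15; 1 of them equals 17  yes
C11: S=17, W=15, V=22; 1 of them equals 17  yes

Yes — all constraints hold.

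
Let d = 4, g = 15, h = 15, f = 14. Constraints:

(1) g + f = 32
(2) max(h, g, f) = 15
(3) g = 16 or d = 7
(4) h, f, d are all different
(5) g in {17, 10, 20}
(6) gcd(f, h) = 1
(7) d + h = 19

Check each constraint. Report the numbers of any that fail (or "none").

No — constraints 1, 3, and 5 are not satisfied.

(1) g + f = 15 + 14 = 29, not 32  no
(2) max(15, 15, 14) = 15  yes
(3) g = 15 ≠ 16 and d = 4 ≠ 7; both disjuncts false  no
(4) values 15, 14, 4 are pairwise distinct  yes
(5) g = 15 is not in {17, 10, 20}  no
(6) gcd(14, 15) = 1  yes
(7) d + h = 4 + 15 = 19  yes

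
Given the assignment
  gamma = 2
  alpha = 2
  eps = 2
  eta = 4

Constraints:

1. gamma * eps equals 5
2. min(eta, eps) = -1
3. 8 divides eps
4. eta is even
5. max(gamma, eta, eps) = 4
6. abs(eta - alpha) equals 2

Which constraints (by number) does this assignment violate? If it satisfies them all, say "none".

Constraints 1, 2, and 3 do not hold.

1. gamma * eps = 2 * 2 = 4, not 5  fails
2. min(4, 2) = 2, not -1  fails
3. 2 = 8*0 + 2, so 8 does not divide 2  fails
4. eta = 4 is even  holds
5. max(2, 4, 2) = 4  holds
6. abs(4 - 2) = 2  holds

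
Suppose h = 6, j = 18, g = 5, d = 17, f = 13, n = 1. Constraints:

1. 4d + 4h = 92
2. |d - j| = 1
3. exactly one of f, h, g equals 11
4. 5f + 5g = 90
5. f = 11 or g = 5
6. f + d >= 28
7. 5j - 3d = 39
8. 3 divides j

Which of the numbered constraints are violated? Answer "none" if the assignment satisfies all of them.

Violated: 3.

1. 4d + 4h = 4(17) + 4(6) = 92 — holds.
2. |17 - 18| = 1 — holds.
3. f=13, h=6, g=5; 0 of them equal 11, not exactly one — does not hold.
4. 5f + 5g = 5(13) + 5(5) = 90 — holds.
5. f = 13 ≠ 11, but g = 5 = 5 (second disjunct) — holds.
6. f + d = 13 + 17 = 30; 30 ≥ 28 — holds.
7. 5j - 3d = 5(18) - 3(17) = 39 — holds.
8. 18 / 3 = 6, so 3 divides 18 — holds.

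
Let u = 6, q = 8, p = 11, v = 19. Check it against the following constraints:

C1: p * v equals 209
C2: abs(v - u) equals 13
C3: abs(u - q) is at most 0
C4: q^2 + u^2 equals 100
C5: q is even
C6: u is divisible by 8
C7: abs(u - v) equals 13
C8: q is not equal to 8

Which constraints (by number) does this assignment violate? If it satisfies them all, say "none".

Violated: 3, 6, 8.

C1: p * v = 11 * 19 = 209 — holds.
C2: abs(19 - 6) = 13 — holds.
C3: abs(6 - 8) = 2; 2 > 0, exceeds bound 0 — fails.
C4: q^2 + u^2 = 8^2 + 6^2 = 64 + 36 = 100 — holds.
C5: q = 8 is even — holds.
C6: 6 = 8*0 + 6, so 8 does not divide 6 — fails.
C7: abs(6 - 19) = 13 — holds.
C8: q = 8, but 8 is required to differ — fails.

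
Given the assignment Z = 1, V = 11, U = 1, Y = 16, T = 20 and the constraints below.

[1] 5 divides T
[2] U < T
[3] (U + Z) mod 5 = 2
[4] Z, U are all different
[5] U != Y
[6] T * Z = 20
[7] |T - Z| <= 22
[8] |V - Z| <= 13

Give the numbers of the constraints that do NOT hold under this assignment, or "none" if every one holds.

[1] 20 / 5 = 4, so 5 divides 20  holds
[2] U = 1, T = 20; 1 < 20  holds
[3] U + Z = 2; 2 mod 5 = 2  holds
[4] Z = U = 1, not all different  fails
[5] U = 1, Y = 16; distinct  holds
[6] T * Z = 20 * 1 = 20  holds
[7] |20 - 1| = 19; 19 ≤ 22  holds
[8] |11 - 1| = 10; 10 ≤ 13  holds

The assignment fails constraint 4.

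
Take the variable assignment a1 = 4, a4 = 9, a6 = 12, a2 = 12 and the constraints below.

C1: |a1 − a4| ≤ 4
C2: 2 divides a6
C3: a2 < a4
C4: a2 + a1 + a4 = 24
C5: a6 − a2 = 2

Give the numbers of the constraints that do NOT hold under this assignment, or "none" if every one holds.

Violated: 1, 3, 4, 5.

C1: |4 − 9| = 5; 5 > 4, exceeds bound 4 — does not hold.
C2: 12 / 2 = 6, so 2 divides 12 — holds.
C3: a2 = 12, a4 = 9; 12 ≥ 9 (want <) — does not hold.
C4: a2 + a1 + a4 = 12 + 4 + 9 = 25, not 24 — does not hold.
C5: a6 − a2 = 12 − 12 = 0, not 2 — does not hold.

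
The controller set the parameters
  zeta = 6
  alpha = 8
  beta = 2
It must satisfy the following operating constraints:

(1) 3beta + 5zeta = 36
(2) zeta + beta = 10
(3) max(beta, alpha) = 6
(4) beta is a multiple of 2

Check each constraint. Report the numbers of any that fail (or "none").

Constraints 2 and 3 do not hold.

(1) 3beta + 5zeta = 3(2) + 5(6) = 36 — holds.
(2) zeta + beta = 6 + 2 = 8, not 10 — fails.
(3) max(2, 8) = 8, not 6 — fails.
(4) 2 / 2 = 1, so 2 divides 2 — holds.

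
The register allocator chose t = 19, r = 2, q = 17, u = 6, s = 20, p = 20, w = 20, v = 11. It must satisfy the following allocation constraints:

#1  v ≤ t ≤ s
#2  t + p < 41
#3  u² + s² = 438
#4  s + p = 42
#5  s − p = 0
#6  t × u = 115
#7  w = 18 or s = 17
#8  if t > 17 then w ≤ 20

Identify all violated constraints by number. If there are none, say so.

No — constraints 3, 4, 6, 7 are not satisfied.

#1 values 11 ≤ 19 ≤ 20 — holds.
#2 t + p = 19 + 20 = 39; 39 < 41 — holds.
#3 u² + s² = 6² + 20² = 36 + 400 = 436, not 438 — does not hold.
#4 s + p = 20 + 20 = 40, not 42 — does not hold.
#5 s − p = 20 − 20 = 0 — holds.
#6 t × u = 19 × 6 = 114, not 115 — does not hold.
#7 w = 20 ≠ 18 and s = 20 ≠ 17; both disjuncts false — does not hold.
#8 t = 19 > 17, so we need w ≤ 20; w = 20 ≤ 20 — holds.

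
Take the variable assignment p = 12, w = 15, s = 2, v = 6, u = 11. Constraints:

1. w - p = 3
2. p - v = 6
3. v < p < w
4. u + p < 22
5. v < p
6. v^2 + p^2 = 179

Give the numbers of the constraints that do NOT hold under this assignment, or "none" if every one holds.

1. w - p = 15 - 12 = 3 — holds.
2. p - v = 12 - 6 = 6 — holds.
3. values 6 < 12 < 15 — holds.
4. u + p = 11 + 12 = 23; 23 ≥ 22, bound 22 not met — does not hold.
5. v = 6, p = 12; 6 < 12 — holds.
6. v^2 + p^2 = 6^2 + 12^2 = 36 + 144 = 180, not 179 — does not hold.

Constraints 4, 6 are violated.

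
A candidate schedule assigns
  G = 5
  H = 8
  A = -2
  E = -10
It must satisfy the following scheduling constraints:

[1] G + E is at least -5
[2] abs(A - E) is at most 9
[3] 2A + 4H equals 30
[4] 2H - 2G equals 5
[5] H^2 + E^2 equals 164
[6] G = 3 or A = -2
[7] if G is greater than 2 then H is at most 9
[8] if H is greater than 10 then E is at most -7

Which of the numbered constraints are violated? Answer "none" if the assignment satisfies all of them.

[1] G + E = 5 + (-10) = -5; -5 ≥ -5  ✓
[2] abs(-2 - (-10)) = 8; 8 ≤ 9  ✓
[3] 2A + 4H = 2(-2) + 4(8) = 28, not 30  ✗
[4] 2H - 2G = 2(8) - 2(5) = 6, not 5  ✗
[5] H^2 + E^2 = 8^2 + (-10)^2 = 64 + 100 = 164  ✓
[6] G = 5 ≠ 3, but A = -2 = -2 (second disjunct)  ✓
[7] G = 5 > 2, so we need H ≤ 9; H = 8 ≤ 9  ✓
[8] H = 8, not > 10; antecedent false, conditional vacuously true  ✓

Violated: 3 and 4.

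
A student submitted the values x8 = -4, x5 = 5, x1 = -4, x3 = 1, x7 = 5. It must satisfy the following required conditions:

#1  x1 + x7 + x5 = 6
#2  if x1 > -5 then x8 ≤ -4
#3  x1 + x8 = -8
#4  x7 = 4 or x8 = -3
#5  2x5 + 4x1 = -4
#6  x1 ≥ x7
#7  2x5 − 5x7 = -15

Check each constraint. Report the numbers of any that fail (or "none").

No — constraints 4, 5, and 6 are not satisfied.

#1 x1 + x7 + x5 = -4 + 5 + 5 = 6  ✓
#2 x1 = -4 > -5, so we need x8 ≤ -4; x8 = -4 ≤ -4  ✓
#3 x1 + x8 = -4 + (-4) = -8  ✓
#4 x7 = 5 ≠ 4 and x8 = -4 ≠ -3; both disjuncts false  ✗
#5 2x5 + 4x1 = 2(5) + 4(-4) = -6, not -4  ✗
#6 x1 = -4, x7 = 5; -4 < 5 (want ≥)  ✗
#7 2x5 − 5x7 = 2(5) − 5(5) = -15  ✓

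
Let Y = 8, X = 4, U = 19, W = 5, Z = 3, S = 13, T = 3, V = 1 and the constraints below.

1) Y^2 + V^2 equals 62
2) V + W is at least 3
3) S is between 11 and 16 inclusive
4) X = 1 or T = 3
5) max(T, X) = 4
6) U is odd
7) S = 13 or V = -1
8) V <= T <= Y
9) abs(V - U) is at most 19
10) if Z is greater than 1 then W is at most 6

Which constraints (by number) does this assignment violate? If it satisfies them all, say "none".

1) Y^2 + V^2 = 8^2 + 1^2 = 64 + 1 = 65, not 62  ✘
2) V + W = 1 + 5 = 6; 6 ≥ 3  ✔
3) S = 13 lies in [11, 16]  ✔
4) X = 4 ≠ 1, but T = 3 = 3 (second disjunct)  ✔
5) max(3, 4) = 4  ✔
6) U = 19 is odd  ✔
7) S = 13 = 13 (first disjunct)  ✔
8) values 1 <= 3 <= 8  ✔
9) abs(1 - 19) = 18; 18 ≤ 19  ✔
10) Z = 3 > 1, so we need W ≤ 6; W = 5 ≤ 6  ✔

The assignment fails constraint 1.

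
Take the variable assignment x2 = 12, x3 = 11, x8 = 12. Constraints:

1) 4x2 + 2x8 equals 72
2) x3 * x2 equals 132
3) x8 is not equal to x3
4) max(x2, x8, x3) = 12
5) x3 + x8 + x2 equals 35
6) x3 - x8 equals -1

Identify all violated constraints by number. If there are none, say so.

The assignment satisfies every constraint.

1) 4x2 + 2x8 = 4(12) + 2(12) = 72  true
2) x3 * x2 = 11 * 12 = 132  true
3) x8 = 12, x3 = 11; distinct  true
4) max(12, 12, 11) = 12  true
5) x3 + x8 + x2 = 11 + 12 + 12 = 35  true
6) x3 - x8 = 11 - 12 = -1  true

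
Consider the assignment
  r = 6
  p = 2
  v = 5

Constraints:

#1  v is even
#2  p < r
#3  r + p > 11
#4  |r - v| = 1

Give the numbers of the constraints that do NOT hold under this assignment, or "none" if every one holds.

No — constraints 1, 3 are not satisfied.

#1 v = 5 is odd  no
#2 p = 2, r = 6; 2 < 6  yes
#3 r + p = 6 + 2 = 8; 8 ≤ 11, bound 11 not met  no
#4 |6 - 5| = 1  yes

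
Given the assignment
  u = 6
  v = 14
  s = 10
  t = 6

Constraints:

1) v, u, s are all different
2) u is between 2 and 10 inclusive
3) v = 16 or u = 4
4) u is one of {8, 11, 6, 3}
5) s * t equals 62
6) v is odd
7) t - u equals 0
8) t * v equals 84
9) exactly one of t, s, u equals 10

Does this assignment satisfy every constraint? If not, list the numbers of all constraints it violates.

Constraints 3, 5, 6 are violated.

1) values 14, 6, 10 are pairwise distinct  holds
2) u = 6 lies in [2, 10]  holds
3) v = 14 ≠ 16 and u = 6 ≠ 4; both disjuncts false  fails
4) u = 6 is in {8, 11, 6, 3}  holds
5) s * t = 10 * 6 = 60, not 62  fails
6) v = 14 is even  fails
7) t - u = 6 - 6 = 0  holds
8) t * v = 6 * 14 = 84  holds
9) t=6, s=10, u=6; 1 of them equals 10  holds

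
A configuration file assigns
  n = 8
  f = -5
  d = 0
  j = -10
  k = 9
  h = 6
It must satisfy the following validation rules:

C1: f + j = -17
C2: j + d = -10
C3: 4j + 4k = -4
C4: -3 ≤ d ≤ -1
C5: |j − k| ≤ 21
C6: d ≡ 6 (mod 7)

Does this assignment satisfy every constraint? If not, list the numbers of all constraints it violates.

Constraints 1, 4, and 6 are violated.

C1: f + j = -5 + (-10) = -15, not -17 — does not hold.
C2: j + d = -10 + 0 = -10 — holds.
C3: 4j + 4k = 4(-10) + 4(9) = -4 — holds.
C4: d = 0 is outside [-3, -1] — does not hold.
C5: |-10 − 9| = 19; 19 ≤ 21 — holds.
C6: 0 mod 7 = 0, not 6 — does not hold.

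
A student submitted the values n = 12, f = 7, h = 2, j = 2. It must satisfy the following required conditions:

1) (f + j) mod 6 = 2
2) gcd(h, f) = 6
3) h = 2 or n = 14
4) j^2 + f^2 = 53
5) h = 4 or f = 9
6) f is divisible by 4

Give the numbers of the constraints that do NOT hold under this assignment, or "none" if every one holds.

The assignment fails constraints 1, 2, 5, 6.

1) f + j = 9; 9 mod 6 = 3, not 2  fails
2) gcd(2, 7) = 1, not 6  fails
3) h = 2 = 2 (first disjunct)  holds
4) j^2 + f^2 = 2^2 + 7^2 = 4 + 49 = 53  holds
5) h = 2 ≠ 4 and f = 7 ≠ 9; both disjuncts false  fails
6) 7 = 4*1 + 3, so 4 does not divide 7  fails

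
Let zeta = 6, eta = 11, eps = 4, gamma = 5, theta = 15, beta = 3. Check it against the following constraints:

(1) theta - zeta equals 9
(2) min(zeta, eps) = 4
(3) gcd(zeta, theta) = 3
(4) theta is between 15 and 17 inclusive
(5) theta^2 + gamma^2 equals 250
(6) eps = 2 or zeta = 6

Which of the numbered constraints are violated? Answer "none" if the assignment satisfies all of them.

None — every constraint holds.

(1) theta - zeta = 15 - 6 = 9 — holds.
(2) min(6, 4) = 4 — holds.
(3) gcd(6, 15) = 3 — holds.
(4) theta = 15 lies in [15, 17] — holds.
(5) theta^2 + gamma^2 = 15^2 + 5^2 = 225 + 25 = 250 — holds.
(6) eps = 4 ≠ 2, but zeta = 6 = 6 (second disjunct) — holds.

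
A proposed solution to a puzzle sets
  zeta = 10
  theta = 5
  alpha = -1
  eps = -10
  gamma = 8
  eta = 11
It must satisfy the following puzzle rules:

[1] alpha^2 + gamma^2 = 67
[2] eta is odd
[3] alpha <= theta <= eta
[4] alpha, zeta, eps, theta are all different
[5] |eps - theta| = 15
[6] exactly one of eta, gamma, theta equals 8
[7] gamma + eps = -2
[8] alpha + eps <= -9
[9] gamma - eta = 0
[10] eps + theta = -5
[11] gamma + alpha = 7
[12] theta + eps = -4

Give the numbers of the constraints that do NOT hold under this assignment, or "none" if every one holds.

Violated: 1, 9, and 12.

[1] alpha^2 + gamma^2 = (-1)^2 + 8^2 = 1 + 64 = 65, not 67 — violated.
[2] eta = 11 is odd — OK.
[3] values -1 <= 5 <= 11 — OK.
[4] values -1, 10, -10, 5 are pairwise distinct — OK.
[5] |-10 - 5| = 15 — OK.
[6] eta=11, gamma=8, theta=5; 1 of them equals 8 — OK.
[7] gamma + eps = 8 + (-10) = -2 — OK.
[8] alpha + eps = -1 + (-10) = -11; -11 ≤ -9 — OK.
[9] gamma - eta = 8 - 11 = -3, not 0 — violated.
[10] eps + theta = -10 + 5 = -5 — OK.
[11] gamma + alpha = 8 + (-1) = 7 — OK.
[12] theta + eps = 5 + (-10) = -5, not -4 — violated.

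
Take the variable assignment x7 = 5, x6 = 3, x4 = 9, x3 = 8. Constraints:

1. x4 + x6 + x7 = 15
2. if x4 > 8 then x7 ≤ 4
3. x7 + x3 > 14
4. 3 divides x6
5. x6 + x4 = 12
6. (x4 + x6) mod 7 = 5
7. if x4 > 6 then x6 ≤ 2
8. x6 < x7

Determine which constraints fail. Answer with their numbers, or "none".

No — constraints 1, 2, 3, and 7 are not satisfied.

1. x4 + x6 + x7 = 9 + 3 + 5 = 17, not 15 — fails.
2. x4 = 9 > 8, so we need x7 ≤ 4; but x7 = 5 > 4 — fails.
3. x7 + x3 = 5 + 8 = 13; 13 ≤ 14, bound 14 not met — fails.
4. 3 / 3 = 1, so 3 divides 3 — holds.
5. x6 + x4 = 3 + 9 = 12 — holds.
6. x4 + x6 = 12; 12 mod 7 = 5 — holds.
7. x4 = 9 > 6, so we need x6 ≤ 2; but x6 = 3 > 2 — fails.
8. x6 = 3, x7 = 5; 3 < 5 — holds.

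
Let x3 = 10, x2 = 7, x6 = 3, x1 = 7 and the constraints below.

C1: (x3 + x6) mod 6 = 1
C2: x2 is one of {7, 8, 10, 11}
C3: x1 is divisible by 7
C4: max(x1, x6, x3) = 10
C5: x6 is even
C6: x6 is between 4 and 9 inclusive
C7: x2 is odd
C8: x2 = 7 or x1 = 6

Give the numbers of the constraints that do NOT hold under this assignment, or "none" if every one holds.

C1: x3 + x6 = 13; 13 mod 6 = 1 — OK.
C2: x2 = 7 is in {7, 8, 10, 11} — OK.
C3: 7 / 7 = 1, so 7 divides 7 — OK.
C4: max(7, 3, 10) = 10 — OK.
C5: x6 = 3 is odd — violated.
C6: x6 = 3 is outside [4, 9] — violated.
C7: x2 = 7 is odd — OK.
C8: x2 = 7 = 7 (first disjunct) — OK.

No — constraints 5 and 6 are not satisfied.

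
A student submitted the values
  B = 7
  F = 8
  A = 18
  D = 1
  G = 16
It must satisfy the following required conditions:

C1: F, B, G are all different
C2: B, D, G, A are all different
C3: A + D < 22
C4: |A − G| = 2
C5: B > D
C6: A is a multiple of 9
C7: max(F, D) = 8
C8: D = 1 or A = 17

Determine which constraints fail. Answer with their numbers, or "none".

No violations.

C1: values 8, 7, 16 are pairwise distinct  holds
C2: values 7, 1, 16, 18 are pairwise distinct  holds
C3: A + D = 18 + 1 = 19; 19 < 22  holds
C4: |18 − 16| = 2  holds
C5: B = 7, D = 1; 7 > 1  holds
C6: 18 / 9 = 2, so 9 divides 18  holds
C7: max(8, 1) = 8  holds
C8: D = 1 = 1 (first disjunct)  holds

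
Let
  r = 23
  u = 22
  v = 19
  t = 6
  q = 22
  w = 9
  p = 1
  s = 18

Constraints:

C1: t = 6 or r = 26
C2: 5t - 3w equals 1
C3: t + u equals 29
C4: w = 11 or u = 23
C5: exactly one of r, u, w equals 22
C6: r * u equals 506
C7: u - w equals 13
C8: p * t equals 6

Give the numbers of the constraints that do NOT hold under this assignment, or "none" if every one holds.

Constraints 2, 3, 4 do not hold.

C1: t = 6 = 6 (first disjunct)  true
C2: 5t - 3w = 5(6) - 3(9) = 3, not 1  false
C3: t + u = 6 + 22 = 28, not 29  false
C4: w = 9 ≠ 11 and u = 22 ≠ 23; both disjuncts false  false
C5: r=23, u=22, w=9; 1 of them equals 22  true
C6: r * u = 23 * 22 = 506  true
C7: u - w = 22 - 9 = 13  true
C8: p * t = 1 * 6 = 6  true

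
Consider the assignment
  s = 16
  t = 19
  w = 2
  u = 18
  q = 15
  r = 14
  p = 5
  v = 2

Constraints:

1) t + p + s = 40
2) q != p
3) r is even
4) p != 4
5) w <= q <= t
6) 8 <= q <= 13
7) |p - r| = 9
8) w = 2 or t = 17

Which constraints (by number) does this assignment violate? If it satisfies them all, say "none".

The assignment fails constraint 6.

1) t + p + s = 19 + 5 + 16 = 40 — satisfied.
2) q = 15, p = 5; distinct — satisfied.
3) r = 14 is even — satisfied.
4) p = 5, and 5 ≠ 4 — satisfied.
5) values 2 <= 15 <= 19 — satisfied.
6) q = 15 is outside [8, 13] — violated.
7) |5 - 14| = 9 — satisfied.
8) w = 2 = 2 (first disjunct) — satisfied.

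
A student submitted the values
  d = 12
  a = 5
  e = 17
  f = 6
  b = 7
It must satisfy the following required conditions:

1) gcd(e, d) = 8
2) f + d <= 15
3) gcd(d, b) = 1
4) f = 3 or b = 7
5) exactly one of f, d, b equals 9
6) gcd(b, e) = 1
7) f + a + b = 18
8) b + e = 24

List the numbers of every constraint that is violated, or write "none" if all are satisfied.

1) gcd(17, 12) = 1, not 8 — fails.
2) f + d = 6 + 12 = 18; 18 > 15, bound 15 not met — fails.
3) gcd(12, 7) = 1 — holds.
4) f = 6 ≠ 3, but b = 7 = 7 (second disjunct) — holds.
5) f=6, d=12, b=7; 0 of them equal 9, not exactly one — fails.
6) gcd(7, 17) = 1 — holds.
7) f + a + b = 6 + 5 + 7 = 18 — holds.
8) b + e = 7 + 17 = 24 — holds.

Violated: 1, 2, and 5.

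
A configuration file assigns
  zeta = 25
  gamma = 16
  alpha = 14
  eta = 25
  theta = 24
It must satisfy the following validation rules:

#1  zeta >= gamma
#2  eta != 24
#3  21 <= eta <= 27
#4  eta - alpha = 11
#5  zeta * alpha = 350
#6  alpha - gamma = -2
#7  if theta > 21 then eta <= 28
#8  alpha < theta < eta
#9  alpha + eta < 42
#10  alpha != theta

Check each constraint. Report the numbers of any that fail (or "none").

None — every constraint holds.

#1 zeta = 25, gamma = 16; 25 ≥ 16  OK
#2 eta = 25, and 25 ≠ 24  OK
#3 eta = 25 lies in [21, 27]  OK
#4 eta - alpha = 25 - 14 = 11  OK
#5 zeta * alpha = 25 * 14 = 350  OK
#6 alpha - gamma = 14 - 16 = -2  OK
#7 theta = 24 > 21, so we need eta ≤ 28; eta = 25 ≤ 28  OK
#8 values 14 < 24 < 25  OK
#9 alpha + eta = 14 + 25 = 39; 39 < 42  OK
#10 alpha = 14, theta = 24; distinct  OK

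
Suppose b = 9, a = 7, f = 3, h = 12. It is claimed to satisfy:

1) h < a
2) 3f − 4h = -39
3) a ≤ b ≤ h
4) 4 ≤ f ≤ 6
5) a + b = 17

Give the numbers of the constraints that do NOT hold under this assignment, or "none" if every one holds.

Constraints 1, 4, and 5 are violated.

1) h = 12, a = 7; 12 ≥ 7 (want <)  fails
2) 3f − 4h = 3(3) − 4(12) = -39  holds
3) values 7 ≤ 9 ≤ 12  holds
4) f = 3 is outside [4, 6]  fails
5) a + b = 7 + 9 = 16, not 17  fails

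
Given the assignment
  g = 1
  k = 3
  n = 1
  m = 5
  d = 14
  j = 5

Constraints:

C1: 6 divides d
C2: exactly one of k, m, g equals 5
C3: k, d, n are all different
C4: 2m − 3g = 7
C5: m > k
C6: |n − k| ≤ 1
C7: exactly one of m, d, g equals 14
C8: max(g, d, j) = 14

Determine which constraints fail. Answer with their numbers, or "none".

The assignment fails constraints 1 and 6.

C1: 14 = 6×2 + 2, so 6 does not divide 14 — fails.
C2: k=3, m=5, g=1; 1 of them equals 5 — holds.
C3: values 3, 14, 1 are pairwise distinct — holds.
C4: 2m − 3g = 2(5) − 3(1) = 7 — holds.
C5: m = 5, k = 3; 5 > 3 — holds.
C6: |1 − 3| = 2; 2 > 1, exceeds bound 1 — fails.
C7: m=5, d=14, g=1; 1 of them equals 14 — holds.
C8: max(1, 14, 5) = 14 — holds.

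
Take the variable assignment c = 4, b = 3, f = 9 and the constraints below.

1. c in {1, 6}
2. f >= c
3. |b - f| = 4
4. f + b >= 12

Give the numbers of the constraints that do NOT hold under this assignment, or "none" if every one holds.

Constraints 1, 3 are violated.

1. c = 4 is not in {1, 6} — does not hold.
2. f = 9, c = 4; 9 ≥ 4 — holds.
3. |3 - 9| = 6, not 4 — does not hold.
4. f + b = 9 + 3 = 12; 12 ≥ 12 — holds.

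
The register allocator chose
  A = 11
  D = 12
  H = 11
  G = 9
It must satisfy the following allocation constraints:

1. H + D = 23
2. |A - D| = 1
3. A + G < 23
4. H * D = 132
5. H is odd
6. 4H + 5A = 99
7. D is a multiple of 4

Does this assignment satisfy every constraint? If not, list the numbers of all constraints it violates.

The assignment satisfies every constraint.

1. H + D = 11 + 12 = 23 — satisfied.
2. |11 - 12| = 1 — satisfied.
3. A + G = 11 + 9 = 20; 20 < 23 — satisfied.
4. H * D = 11 * 12 = 132 — satisfied.
5. H = 11 is odd — satisfied.
6. 4H + 5A = 4(11) + 5(11) = 99 — satisfied.
7. 12 / 4 = 3, so 4 divides 12 — satisfied.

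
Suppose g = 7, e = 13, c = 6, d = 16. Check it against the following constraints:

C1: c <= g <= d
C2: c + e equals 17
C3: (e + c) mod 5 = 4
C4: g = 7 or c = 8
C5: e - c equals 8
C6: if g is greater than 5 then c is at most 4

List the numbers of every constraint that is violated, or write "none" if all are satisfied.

The assignment fails constraints 2, 5, and 6.

C1: values 6 <= 7 <= 16 — holds.
C2: c + e = 6 + 13 = 19, not 17 — does not hold.
C3: e + c = 19; 19 mod 5 = 4 — holds.
C4: g = 7 = 7 (first disjunct) — holds.
C5: e - c = 13 - 6 = 7, not 8 — does not hold.
C6: g = 7 > 5, so we need c ≤ 4; but c = 6 > 4 — does not hold.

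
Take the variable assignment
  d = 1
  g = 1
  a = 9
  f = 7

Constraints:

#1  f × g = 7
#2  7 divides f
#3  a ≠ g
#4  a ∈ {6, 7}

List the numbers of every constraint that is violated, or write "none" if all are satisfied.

#1 f × g = 7 × 1 = 7 — OK.
#2 7 / 7 = 1, so 7 divides 7 — OK.
#3 a = 9, g = 1; distinct — OK.
#4 a = 9 is not in {6, 7} — violated.

Constraint 4 is violated.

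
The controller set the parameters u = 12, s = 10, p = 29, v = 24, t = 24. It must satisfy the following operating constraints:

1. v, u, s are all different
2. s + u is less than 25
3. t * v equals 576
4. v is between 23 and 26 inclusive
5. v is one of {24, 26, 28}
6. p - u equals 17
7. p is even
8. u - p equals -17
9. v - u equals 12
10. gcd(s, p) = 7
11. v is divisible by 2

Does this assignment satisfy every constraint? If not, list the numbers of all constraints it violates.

Constraints 7 and 10 do not hold.

1. values 24, 12, 10 are pairwise distinct  holds
2. s + u = 10 + 12 = 22; 22 < 25  holds
3. t * v = 24 * 24 = 576  holds
4. v = 24 lies in [23, 26]  holds
5. v = 24 is in {24, 26, 28}  holds
6. p - u = 29 - 12 = 17  holds
7. p = 29 is odd  fails
8. u - p = 12 - 29 = -17  holds
9. v - u = 24 - 12 = 12  holds
10. gcd(10, 29) = 1, not 7  fails
11. 24 / 2 = 12, so 2 divides 24  holds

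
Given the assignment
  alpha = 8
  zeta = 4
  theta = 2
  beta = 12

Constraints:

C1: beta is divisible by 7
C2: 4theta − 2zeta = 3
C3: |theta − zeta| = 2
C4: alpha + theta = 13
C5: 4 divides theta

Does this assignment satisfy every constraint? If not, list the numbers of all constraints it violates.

C1: 12 = 7×1 + 5, so 7 does not divide 12 — fails.
C2: 4theta − 2zeta = 4(2) − 2(4) = 0, not 3 — fails.
C3: |2 − 4| = 2 — holds.
C4: alpha + theta = 8 + 2 = 10, not 13 — fails.
C5: 2 = 4×0 + 2, so 4 does not divide 2 — fails.

Constraints 1, 2, 4, and 5 do not hold.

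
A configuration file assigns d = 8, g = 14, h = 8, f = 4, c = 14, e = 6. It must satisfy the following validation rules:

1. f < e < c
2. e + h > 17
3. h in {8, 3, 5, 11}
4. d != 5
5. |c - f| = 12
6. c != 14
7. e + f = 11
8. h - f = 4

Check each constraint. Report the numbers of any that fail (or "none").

1. values 4 < 6 < 14  ✔
2. e + h = 6 + 8 = 14; 14 ≤ 17, bound 17 not met  ✘
3. h = 8 is in {8, 3, 5, 11}  ✔
4. d = 8, and 8 ≠ 5  ✔
5. |14 - 4| = 10, not 12  ✘
6. c = 14, but 14 is required to differ  ✘
7. e + f = 6 + 4 = 10, not 11  ✘
8. h - f = 8 - 4 = 4  ✔

Violated: 2, 5, 6, 7.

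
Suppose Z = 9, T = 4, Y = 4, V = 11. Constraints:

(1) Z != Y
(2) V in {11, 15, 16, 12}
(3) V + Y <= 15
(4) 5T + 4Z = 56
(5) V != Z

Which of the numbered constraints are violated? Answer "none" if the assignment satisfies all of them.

No violations.

(1) Z = 9, Y = 4; distinct — OK.
(2) V = 11 is in {11, 15, 16, 12} — OK.
(3) V + Y = 11 + 4 = 15; 15 ≤ 15 — OK.
(4) 5T + 4Z = 5(4) + 4(9) = 56 — OK.
(5) V = 11, Z = 9; distinct — OK.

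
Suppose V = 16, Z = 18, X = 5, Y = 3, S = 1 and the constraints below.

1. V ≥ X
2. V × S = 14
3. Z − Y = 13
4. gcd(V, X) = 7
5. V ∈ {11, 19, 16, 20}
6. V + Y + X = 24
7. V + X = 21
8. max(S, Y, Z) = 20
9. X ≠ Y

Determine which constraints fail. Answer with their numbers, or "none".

The assignment fails constraints 2, 3, 4, 8.

1. V = 16, X = 5; 16 ≥ 5  yes
2. V × S = 16 × 1 = 16, not 14  no
3. Z − Y = 18 − 3 = 15, not 13  no
4. gcd(16, 5) = 1, not 7  no
5. V = 16 is in {11, 19, 16, 20}  yes
6. V + Y + X = 16 + 3 + 5 = 24  yes
7. V + X = 16 + 5 = 21  yes
8. max(1, 3, 18) = 18, not 20  no
9. X = 5, Y = 3; distinct  yes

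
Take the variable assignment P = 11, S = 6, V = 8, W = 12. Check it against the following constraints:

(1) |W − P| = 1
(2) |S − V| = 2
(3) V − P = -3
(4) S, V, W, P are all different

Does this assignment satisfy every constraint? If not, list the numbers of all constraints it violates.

Yes — all constraints hold.

(1) |12 − 11| = 1 — satisfied.
(2) |6 − 8| = 2 — satisfied.
(3) V − P = 8 − 11 = -3 — satisfied.
(4) values 6, 8, 12, 11 are pairwise distinct — satisfied.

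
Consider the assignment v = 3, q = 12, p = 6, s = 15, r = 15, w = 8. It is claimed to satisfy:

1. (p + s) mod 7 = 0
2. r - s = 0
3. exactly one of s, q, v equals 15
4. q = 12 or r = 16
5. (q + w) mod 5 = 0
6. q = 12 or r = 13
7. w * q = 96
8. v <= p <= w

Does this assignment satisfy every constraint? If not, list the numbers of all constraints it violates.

No violations.

1. p + s = 21; 21 mod 7 = 0  yes
2. r - s = 15 - 15 = 0  yes
3. s=15, q=12, v=3; 1 of them equals 15  yes
4. q = 12 = 12 (first disjunct)  yes
5. q + w = 20; 20 mod 5 = 0  yes
6. q = 12 = 12 (first disjunct)  yes
7. w * q = 8 * 12 = 96  yes
8. values 3 <= 6 <= 8  yes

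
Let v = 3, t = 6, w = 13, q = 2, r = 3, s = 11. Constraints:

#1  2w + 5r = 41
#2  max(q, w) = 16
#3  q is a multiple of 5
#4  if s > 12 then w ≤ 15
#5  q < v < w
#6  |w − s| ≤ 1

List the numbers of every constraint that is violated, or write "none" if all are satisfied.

The assignment fails constraints 2, 3, and 6.

#1 2w + 5r = 2(13) + 5(3) = 41 — holds.
#2 max(2, 13) = 13, not 16 — fails.
#3 2 = 5×0 + 2, so 5 does not divide 2 — fails.
#4 s = 11, not > 12; antecedent false, conditional vacuously true — holds.
#5 values 2 < 3 < 13 — holds.
#6 |13 − 11| = 2; 2 > 1, exceeds bound 1 — fails.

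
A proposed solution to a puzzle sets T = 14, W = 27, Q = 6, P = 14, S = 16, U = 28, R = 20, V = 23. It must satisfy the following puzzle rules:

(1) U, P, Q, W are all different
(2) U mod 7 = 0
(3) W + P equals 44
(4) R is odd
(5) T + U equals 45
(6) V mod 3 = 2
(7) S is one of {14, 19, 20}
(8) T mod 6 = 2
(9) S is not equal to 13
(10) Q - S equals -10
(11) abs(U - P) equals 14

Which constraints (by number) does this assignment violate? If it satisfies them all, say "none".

(1) values 28, 14, 6, 27 are pairwise distinct  holds
(2) 28 mod 7 = 0  holds
(3) W + P = 27 + 14 = 41, not 44  fails
(4) R = 20 is even  fails
(5) T + U = 14 + 28 = 42, not 45  fails
(6) 23 mod 3 = 2  holds
(7) S = 16 is not in {14, 19, 20}  fails
(8) 14 mod 6 = 2  holds
(9) S = 16, and 16 ≠ 13  holds
(10) Q - S = 6 - 16 = -10  holds
(11) abs(28 - 14) = 14  holds

No — constraints 3, 4, 5, and 7 are not satisfied.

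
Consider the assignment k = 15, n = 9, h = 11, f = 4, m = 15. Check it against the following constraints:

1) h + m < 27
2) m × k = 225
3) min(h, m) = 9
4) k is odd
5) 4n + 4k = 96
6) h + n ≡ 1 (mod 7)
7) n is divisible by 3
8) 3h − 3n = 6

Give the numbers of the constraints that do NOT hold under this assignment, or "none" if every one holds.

1) h + m = 11 + 15 = 26; 26 < 27  OK
2) m × k = 15 × 15 = 225  OK
3) min(11, 15) = 11, not 9  FAIL
4) k = 15 is odd  OK
5) 4n + 4k = 4(9) + 4(15) = 96  OK
6) h + n = 20; 20 mod 7 = 6, not 1  FAIL
7) 9 / 3 = 3, so 3 divides 9  OK
8) 3h − 3n = 3(11) − 3(9) = 6  OK

Violated: 3, 6.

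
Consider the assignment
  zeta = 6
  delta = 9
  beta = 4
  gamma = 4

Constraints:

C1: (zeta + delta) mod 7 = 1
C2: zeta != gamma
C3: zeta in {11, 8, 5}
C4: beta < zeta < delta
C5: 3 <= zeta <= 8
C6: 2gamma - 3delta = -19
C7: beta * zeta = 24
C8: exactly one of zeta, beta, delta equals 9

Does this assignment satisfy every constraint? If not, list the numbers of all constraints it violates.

C1: zeta + delta = 15; 15 mod 7 = 1  holds
C2: zeta = 6, gamma = 4; distinct  holds
C3: zeta = 6 is not in {11, 8, 5}  fails
C4: values 4 < 6 < 9  holds
C5: zeta = 6 lies in [3, 8]  holds
C6: 2gamma - 3delta = 2(4) - 3(9) = -19  holds
C7: beta * zeta = 4 * 6 = 24  holds
C8: zeta=6, beta=4, delta=9; 1 of them equals 9  holds

Violated: 3.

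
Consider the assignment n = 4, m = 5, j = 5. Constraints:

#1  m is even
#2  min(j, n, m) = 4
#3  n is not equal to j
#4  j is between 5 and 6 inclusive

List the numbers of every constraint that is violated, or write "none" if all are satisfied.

The assignment fails constraint 1.

#1 m = 5 is odd  fails
#2 min(5, 4, 5) = 4  holds
#3 n = 4, j = 5; distinct  holds
#4 j = 5 lies in [5, 6]  holds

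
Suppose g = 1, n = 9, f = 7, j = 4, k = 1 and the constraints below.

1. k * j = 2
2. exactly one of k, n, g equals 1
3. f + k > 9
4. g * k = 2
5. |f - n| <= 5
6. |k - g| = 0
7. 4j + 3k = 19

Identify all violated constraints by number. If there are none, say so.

No — constraints 1, 2, 3, 4 are not satisfied.

1. k * j = 1 * 4 = 4, not 2 — violated.
2. k=1, n=9, g=1; 2 of them equal 1, not exactly one — violated.
3. f + k = 7 + 1 = 8; 8 ≤ 9, bound 9 not met — violated.
4. g * k = 1 * 1 = 1, not 2 — violated.
5. |7 - 9| = 2; 2 ≤ 5 — OK.
6. |1 - 1| = 0 — OK.
7. 4j + 3k = 4(4) + 3(1) = 19 — OK.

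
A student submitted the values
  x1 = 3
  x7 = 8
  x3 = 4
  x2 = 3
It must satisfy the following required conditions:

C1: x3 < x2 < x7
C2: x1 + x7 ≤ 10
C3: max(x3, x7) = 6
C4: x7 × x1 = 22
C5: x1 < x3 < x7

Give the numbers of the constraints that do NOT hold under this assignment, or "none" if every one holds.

C1: values 4, 3, 8; x3 = 4 is not < x2 = 3  FAIL
C2: x1 + x7 = 3 + 8 = 11; 11 > 10, bound 10 not met  FAIL
C3: max(4, 8) = 8, not 6  FAIL
C4: x7 × x1 = 8 × 3 = 24, not 22  FAIL
C5: values 3 < 4 < 8  OK

The assignment fails constraints 1, 2, 3, and 4.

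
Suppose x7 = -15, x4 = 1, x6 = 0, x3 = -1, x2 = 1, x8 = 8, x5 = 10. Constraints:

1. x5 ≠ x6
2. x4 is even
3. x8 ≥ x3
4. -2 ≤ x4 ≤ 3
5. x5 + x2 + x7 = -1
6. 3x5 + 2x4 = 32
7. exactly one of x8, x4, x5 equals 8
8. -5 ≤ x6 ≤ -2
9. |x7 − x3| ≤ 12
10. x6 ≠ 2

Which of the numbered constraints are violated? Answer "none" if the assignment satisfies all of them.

1. x5 = 10, x6 = 0; distinct — holds.
2. x4 = 1 is odd — does not hold.
3. x8 = 8, x3 = -1; 8 ≥ -1 — holds.
4. x4 = 1 lies in [-2, 3] — holds.
5. x5 + x2 + x7 = 10 + 1 + (-15) = -4, not -1 — does not hold.
6. 3x5 + 2x4 = 3(10) + 2(1) = 32 — holds.
7. x8=8, x4=1, x5=10; 1 of them equals 8 — holds.
8. x6 = 0 is outside [-5, -2] — does not hold.
9. |-15 − (-1)| = 14; 14 > 12, exceeds bound 12 — does not hold.
10. x6 = 0, and 0 ≠ 2 — holds.

Violated: 2, 5, 8, 9.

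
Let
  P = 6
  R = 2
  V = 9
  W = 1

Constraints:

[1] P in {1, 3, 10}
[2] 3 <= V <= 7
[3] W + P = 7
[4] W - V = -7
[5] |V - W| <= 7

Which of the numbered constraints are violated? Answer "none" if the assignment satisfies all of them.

The assignment fails constraints 1, 2, 4, and 5.

[1] P = 6 is not in {1, 3, 10} — violated.
[2] V = 9 is outside [3, 7] — violated.
[3] W + P = 1 + 6 = 7 — satisfied.
[4] W - V = 1 - 9 = -8, not -7 — violated.
[5] |9 - 1| = 8; 8 > 7, exceeds bound 7 — violated.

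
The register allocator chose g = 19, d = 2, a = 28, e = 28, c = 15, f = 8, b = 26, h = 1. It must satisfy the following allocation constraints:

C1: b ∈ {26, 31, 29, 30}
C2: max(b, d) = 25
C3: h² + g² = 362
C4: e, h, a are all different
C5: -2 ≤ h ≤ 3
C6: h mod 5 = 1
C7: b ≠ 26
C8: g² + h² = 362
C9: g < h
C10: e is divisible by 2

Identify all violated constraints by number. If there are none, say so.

C1: b = 26 is in {26, 31, 29, 30} — holds.
C2: max(26, 2) = 26, not 25 — fails.
C3: h² + g² = 1² + 19² = 1 + 361 = 362 — holds.
C4: e = a = 28, not all different — fails.
C5: h = 1 lies in [-2, 3] — holds.
C6: 1 mod 5 = 1 — holds.
C7: b = 26, but 26 is required to differ — fails.
C8: g² + h² = 19² + 1² = 361 + 1 = 362 — holds.
C9: g = 19, h = 1; 19 ≥ 1 (want <) — fails.
C10: 28 / 2 = 14, so 2 divides 28 — holds.

Constraints 2, 4, 7, and 9 are violated.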